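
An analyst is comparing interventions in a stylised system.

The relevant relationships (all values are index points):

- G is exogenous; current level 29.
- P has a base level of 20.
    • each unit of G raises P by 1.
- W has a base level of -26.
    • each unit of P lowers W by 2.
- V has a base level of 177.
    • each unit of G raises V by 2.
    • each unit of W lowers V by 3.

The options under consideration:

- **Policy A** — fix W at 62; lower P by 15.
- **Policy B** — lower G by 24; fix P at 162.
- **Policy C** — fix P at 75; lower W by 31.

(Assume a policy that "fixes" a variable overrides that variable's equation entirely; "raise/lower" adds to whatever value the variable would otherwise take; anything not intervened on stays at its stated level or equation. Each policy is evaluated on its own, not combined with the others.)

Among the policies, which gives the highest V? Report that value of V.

Policy A (W := 62, P − 15):
  G = 29
  P = 20 + 29 (−15 from intervention) = 34
  W = 62
  V = 177 + 2·29 − 3·62 = 49
Policy B (G − 24, P := 162):
  G = 29 − 24 = 5
  P = 162
  W = -26 − 2·162 = -350
  V = 177 + 2·5 − 3·(-350) = 1237
Policy C (P := 75, W − 31):
  G = 29
  P = 75
  W = -26 − 2·75 (−31 from intervention) = -207
  V = 177 + 2·29 − 3·(-207) = 856
Comparing — Policy A: V=49, Policy B: V=1237, Policy C: V=856. Highest is 1237 (Policy B).

1237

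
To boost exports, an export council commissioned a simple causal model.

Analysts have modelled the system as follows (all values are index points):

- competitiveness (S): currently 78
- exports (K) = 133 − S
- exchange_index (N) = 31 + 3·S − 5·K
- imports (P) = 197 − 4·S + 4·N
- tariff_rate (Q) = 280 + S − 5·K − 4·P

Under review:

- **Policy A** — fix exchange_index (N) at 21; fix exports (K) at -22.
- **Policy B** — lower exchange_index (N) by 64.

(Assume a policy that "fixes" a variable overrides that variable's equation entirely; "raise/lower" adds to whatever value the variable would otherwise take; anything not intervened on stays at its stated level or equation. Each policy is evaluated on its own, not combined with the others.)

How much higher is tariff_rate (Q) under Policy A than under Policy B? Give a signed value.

-1135

Policy A (N := 21, K := -22):
  S = 78
  K = -22
  N = 21
  P = 197 − 4·78 + 4·21 = -31
  Q = 280 + 78 − 5·(-22) − 4·(-31) = 592
Policy B (N − 64):
  S = 78
  K = 133 − 78 = 55
  N = 31 + 3·78 − 5·55 (−64 from intervention) = -74
  P = 197 − 4·78 + 4·(-74) = -411
  Q = 280 + 78 − 5·55 − 4·(-411) = 1727
Q: 592 − 1727 = -1135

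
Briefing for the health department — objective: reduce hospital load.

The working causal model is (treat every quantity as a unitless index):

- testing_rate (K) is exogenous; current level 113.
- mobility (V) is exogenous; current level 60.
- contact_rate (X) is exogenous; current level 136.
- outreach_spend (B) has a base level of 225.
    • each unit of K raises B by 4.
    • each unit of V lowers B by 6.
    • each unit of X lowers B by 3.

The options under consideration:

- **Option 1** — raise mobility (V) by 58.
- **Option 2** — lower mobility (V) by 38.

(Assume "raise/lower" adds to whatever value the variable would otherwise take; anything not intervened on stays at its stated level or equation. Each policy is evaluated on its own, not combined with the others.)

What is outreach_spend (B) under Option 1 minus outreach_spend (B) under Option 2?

Option 1 (V + 58):
  K = 113
  V = 60 + 58 = 118
  X = 136
  B = 225 + 4·113 − 6·118 − 3·136 = -439
Option 2 (V − 38):
  K = 113
  V = 60 − 38 = 22
  X = 136
  B = 225 + 4·113 − 6·22 − 3·136 = 137
B: -439 − 137 = -576

-576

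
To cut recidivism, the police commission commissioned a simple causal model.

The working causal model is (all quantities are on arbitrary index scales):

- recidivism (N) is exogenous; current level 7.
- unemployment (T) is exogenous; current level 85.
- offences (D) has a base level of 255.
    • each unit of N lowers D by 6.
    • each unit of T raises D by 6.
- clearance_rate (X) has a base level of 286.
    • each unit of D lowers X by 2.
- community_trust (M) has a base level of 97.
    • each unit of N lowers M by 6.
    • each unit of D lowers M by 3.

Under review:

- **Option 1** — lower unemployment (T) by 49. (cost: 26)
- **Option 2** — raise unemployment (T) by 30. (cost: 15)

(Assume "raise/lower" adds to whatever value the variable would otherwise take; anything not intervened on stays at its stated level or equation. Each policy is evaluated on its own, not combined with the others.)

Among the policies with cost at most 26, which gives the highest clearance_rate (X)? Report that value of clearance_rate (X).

-572

Option 1 (T − 49):
  N = 7
  T = 85 − 49 = 36
  D = 255 − 6·7 + 6·36 = 429
  X = 286 − 2·429 = -572
Option 2 (T + 30):
  N = 7
  T = 85 + 30 = 115
  D = 255 − 6·7 + 6·115 = 903
  X = 286 − 2·903 = -1520
Comparing — Option 1: X=-572, Option 2: X=-1520. Highest is -572 (Option 1).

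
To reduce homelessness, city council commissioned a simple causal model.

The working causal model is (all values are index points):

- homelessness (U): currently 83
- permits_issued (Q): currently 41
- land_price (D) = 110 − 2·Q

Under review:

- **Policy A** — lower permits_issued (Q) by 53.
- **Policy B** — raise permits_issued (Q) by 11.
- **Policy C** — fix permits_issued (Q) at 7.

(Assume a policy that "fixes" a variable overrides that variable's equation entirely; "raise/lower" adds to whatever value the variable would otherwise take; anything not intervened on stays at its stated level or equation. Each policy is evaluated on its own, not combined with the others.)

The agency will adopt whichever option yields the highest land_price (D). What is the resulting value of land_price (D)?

134

Policy A (Q − 53):
  Q = 41 − 53 = -12
  D = 110 − 2·(-12) = 134
Policy B (Q + 11):
  Q = 41 + 11 = 52
  D = 110 − 2·52 = 6
Policy C (Q := 7):
  Q = 7
  D = 110 − 2·7 = 96
Comparing — Policy A: D=134, Policy B: D=6, Policy C: D=96. Highest is 134 (Policy A).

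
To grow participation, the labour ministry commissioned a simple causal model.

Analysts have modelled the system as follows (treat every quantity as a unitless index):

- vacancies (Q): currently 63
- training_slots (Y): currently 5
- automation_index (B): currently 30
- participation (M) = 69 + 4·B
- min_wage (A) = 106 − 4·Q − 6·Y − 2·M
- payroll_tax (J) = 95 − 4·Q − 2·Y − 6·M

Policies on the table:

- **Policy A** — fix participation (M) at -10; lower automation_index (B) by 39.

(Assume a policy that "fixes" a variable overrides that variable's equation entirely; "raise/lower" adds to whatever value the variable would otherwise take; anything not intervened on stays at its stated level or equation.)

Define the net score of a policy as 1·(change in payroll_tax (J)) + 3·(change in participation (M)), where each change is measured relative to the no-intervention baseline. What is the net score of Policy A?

597

Baseline:
  Q = 63
  Y = 5
  B = 30
  M = 69 + 4·30 = 189
  J = 95 − 4·63 − 2·5 − 6·189 = -1301
Policy A (M := -10, B − 39):
  Q = 63
  Y = 5
  B = 30 − 39 = -9
  M = -10
  J = 95 − 4·63 − 2·5 − 6·(-10) = -107
ΔJ = -107 − (-1301) = 1194; ΔM = -10 − 189 = -199
Score = 1·1194 + 3·(-199) = 597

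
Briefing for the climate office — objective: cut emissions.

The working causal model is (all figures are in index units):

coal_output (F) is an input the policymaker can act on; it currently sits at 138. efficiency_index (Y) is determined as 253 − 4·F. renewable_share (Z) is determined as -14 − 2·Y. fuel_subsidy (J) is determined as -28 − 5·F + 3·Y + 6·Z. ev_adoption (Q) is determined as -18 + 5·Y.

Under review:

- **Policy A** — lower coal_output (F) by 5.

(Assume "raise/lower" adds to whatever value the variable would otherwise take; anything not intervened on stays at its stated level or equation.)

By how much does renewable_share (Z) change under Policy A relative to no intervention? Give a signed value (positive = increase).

-40

Baseline:
  F = 138
  Y = 253 − 4·138 = -299
  Z = -14 − 2·(-299) = 584
Policy A (F − 5):
  F = 138 − 5 = 133
  Y = 253 − 4·133 = -279
  Z = -14 − 2·(-279) = 544
Change in Z: 544 − 584 = -40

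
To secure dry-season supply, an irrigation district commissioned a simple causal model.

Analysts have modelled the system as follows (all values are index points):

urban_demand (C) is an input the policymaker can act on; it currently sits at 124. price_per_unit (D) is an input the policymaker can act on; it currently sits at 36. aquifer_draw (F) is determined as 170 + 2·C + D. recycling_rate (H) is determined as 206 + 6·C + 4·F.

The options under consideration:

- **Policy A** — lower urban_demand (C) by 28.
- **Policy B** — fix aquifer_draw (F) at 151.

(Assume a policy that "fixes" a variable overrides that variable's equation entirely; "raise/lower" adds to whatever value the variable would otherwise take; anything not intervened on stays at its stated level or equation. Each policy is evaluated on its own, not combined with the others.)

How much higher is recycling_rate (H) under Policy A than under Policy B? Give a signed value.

Policy A (C − 28):
  C = 124 − 28 = 96
  D = 36
  F = 170 + 2·96 + 36 = 398
  H = 206 + 6·96 + 4·398 = 2374
Policy B (F := 151):
  C = 124
  D = 36
  F = 151
  H = 206 + 6·124 + 4·151 = 1554
H: 2374 − 1554 = 820

820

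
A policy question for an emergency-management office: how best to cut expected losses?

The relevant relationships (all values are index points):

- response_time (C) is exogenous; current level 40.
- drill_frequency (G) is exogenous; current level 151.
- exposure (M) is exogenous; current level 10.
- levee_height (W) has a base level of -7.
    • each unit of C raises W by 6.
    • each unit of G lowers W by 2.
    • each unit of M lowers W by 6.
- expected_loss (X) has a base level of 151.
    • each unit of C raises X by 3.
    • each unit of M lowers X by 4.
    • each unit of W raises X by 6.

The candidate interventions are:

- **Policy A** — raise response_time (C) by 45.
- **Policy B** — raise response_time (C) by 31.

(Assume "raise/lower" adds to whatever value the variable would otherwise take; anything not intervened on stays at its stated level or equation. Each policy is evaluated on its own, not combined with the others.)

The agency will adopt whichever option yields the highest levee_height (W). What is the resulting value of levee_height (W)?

Policy A (C + 45):
  C = 40 + 45 = 85
  G = 151
  M = 10
  W = -7 + 6·85 − 2·151 − 6·10 = 141
Policy B (C + 31):
  C = 40 + 31 = 71
  G = 151
  M = 10
  W = -7 + 6·71 − 2·151 − 6·10 = 57
Comparing — Policy A: W=141, Policy B: W=57. Highest is 141 (Policy A).

141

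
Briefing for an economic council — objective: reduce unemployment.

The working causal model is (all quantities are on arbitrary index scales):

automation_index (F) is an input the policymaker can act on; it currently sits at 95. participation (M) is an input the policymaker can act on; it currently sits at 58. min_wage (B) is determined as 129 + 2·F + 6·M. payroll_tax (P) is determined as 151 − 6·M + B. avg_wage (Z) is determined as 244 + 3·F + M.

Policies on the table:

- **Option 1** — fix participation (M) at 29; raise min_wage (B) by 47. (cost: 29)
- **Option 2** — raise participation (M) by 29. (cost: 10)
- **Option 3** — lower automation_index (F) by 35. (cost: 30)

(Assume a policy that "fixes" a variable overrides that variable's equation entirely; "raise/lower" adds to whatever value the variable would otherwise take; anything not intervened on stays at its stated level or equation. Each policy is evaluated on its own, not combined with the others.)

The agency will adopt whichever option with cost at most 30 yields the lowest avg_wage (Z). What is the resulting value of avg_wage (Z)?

482

Option 1 (M := 29, B + 47):
  F = 95
  M = 29
  Z = 244 + 3·95 + 29 = 558
Option 2 (M + 29):
  F = 95
  M = 58 + 29 = 87
  Z = 244 + 3·95 + 87 = 616
Option 3 (F − 35):
  F = 95 − 35 = 60
  M = 58
  Z = 244 + 3·60 + 58 = 482
Comparing — Option 1: Z=558, Option 2: Z=616, Option 3: Z=482. Lowest is 482 (Option 3).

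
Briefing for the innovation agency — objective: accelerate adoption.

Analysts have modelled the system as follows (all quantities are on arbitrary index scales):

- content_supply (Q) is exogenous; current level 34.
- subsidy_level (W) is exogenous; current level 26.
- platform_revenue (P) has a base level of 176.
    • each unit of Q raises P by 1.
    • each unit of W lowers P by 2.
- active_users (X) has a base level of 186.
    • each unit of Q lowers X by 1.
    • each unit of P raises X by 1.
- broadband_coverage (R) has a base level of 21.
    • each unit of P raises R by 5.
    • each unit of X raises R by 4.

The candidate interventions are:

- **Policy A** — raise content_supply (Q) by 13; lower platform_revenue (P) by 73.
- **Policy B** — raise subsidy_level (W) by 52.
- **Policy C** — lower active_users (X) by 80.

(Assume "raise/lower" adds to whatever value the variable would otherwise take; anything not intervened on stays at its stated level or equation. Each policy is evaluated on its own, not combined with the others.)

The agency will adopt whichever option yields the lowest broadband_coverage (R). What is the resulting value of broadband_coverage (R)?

Policy A (Q + 13, P − 73):
  Q = 34 + 13 = 47
  W = 26
  P = 176 + 47 − 2·26 (−73 from intervention) = 98
  X = 186 − 47 + 98 = 237
  R = 21 + 5·98 + 4·237 = 1459
Policy B (W + 52):
  Q = 34
  W = 26 + 52 = 78
  P = 176 + 34 − 2·78 = 54
  X = 186 − 34 + 54 = 206
  R = 21 + 5·54 + 4·206 = 1115
Policy C (X − 80):
  Q = 34
  W = 26
  P = 176 + 34 − 2·26 = 158
  X = 186 − 34 + 158 (−80 from intervention) = 230
  R = 21 + 5·158 + 4·230 = 1731
Comparing — Policy A: R=1459, Policy B: R=1115, Policy C: R=1731. Lowest is 1115 (Policy B).

1115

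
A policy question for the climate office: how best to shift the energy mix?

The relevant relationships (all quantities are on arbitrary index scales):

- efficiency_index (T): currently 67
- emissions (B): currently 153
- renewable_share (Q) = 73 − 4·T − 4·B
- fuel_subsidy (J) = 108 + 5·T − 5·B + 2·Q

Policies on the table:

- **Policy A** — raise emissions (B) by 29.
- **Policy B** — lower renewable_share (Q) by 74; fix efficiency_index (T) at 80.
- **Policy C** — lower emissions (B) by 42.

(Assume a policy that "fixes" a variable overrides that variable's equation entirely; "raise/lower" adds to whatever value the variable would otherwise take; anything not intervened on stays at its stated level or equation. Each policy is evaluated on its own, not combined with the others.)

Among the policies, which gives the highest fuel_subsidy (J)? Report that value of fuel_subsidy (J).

-1390

Policy A (B + 29):
  T = 67
  B = 153 + 29 = 182
  Q = 73 − 4·67 − 4·182 = -923
  J = 108 + 5·67 − 5·182 + 2·(-923) = -2313
Policy B (Q − 74, T := 80):
  T = 80
  B = 153
  Q = 73 − 4·80 − 4·153 (−74 from intervention) = -933
  J = 108 + 5·80 − 5·153 + 2·(-933) = -2123
Policy C (B − 42):
  T = 67
  B = 153 − 42 = 111
  Q = 73 − 4·67 − 4·111 = -639
  J = 108 + 5·67 − 5·111 + 2·(-639) = -1390
Comparing — Policy A: J=-2313, Policy B: J=-2123, Policy C: J=-1390. Highest is -1390 (Policy C).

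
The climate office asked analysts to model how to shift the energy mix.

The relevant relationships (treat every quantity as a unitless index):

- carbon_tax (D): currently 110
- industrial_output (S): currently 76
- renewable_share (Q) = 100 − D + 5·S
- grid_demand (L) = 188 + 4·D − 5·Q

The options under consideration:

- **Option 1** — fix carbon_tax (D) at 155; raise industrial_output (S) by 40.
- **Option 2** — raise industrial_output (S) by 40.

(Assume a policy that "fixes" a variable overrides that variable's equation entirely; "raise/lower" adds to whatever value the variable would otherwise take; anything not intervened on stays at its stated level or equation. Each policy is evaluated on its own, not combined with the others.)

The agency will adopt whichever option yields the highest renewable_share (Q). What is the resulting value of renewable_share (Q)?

570

Option 1 (D := 155, S + 40):
  D = 155
  S = 76 + 40 = 116
  Q = 100 − 155 + 5·116 = 525
Option 2 (S + 40):
  D = 110
  S = 76 + 40 = 116
  Q = 100 − 110 + 5·116 = 570
Comparing — Option 1: Q=525, Option 2: Q=570. Highest is 570 (Option 2).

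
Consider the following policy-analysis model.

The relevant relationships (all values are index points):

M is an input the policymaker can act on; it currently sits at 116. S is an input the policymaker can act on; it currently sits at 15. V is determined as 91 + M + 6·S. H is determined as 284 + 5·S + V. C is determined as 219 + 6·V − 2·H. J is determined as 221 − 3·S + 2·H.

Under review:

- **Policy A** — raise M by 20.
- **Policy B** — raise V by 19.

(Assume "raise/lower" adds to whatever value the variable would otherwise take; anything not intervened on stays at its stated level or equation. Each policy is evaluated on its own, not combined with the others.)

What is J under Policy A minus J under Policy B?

Policy A (M + 20):
  M = 116 + 20 = 136
  S = 15
  V = 91 + 136 + 6·15 = 317
  H = 284 + 5·15 + 317 = 676
  J = 221 − 3·15 + 2·676 = 1528
Policy B (V + 19):
  M = 116
  S = 15
  V = 91 + 116 + 6·15 (+19 from intervention) = 316
  H = 284 + 5·15 + 316 = 675
  J = 221 − 3·15 + 2·675 = 1526
J: 1528 − 1526 = 2

2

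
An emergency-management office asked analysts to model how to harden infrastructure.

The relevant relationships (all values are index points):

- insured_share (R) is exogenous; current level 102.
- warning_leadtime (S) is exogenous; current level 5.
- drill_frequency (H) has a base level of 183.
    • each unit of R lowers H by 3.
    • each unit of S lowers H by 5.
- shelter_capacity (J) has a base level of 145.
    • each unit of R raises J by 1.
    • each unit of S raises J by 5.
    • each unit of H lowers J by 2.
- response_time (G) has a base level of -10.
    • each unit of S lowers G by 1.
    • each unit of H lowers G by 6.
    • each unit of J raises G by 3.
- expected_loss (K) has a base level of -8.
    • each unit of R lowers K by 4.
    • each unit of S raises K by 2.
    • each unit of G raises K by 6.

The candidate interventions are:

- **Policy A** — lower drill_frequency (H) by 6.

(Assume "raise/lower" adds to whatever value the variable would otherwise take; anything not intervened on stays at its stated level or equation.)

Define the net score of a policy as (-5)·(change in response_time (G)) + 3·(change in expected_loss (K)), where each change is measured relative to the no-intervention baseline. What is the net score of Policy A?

936

Baseline:
  R = 102
  S = 5
  H = 183 − 3·102 − 5·5 = -148
  J = 145 + 102 + 5·5 − 2·(-148) = 568
  G = -10 − 5 − 6·(-148) + 3·568 = 2577
  K = -8 − 4·102 + 2·5 + 6·2577 = 15056
Policy A (H − 6):
  R = 102
  S = 5
  H = 183 − 3·102 − 5·5 (−6 from intervention) = -154
  J = 145 + 102 + 5·5 − 2·(-154) = 580
  G = -10 − 5 − 6·(-154) + 3·580 = 2649
  K = -8 − 4·102 + 2·5 + 6·2649 = 15488
ΔG = 2649 − 2577 = 72; ΔK = 15488 − 15056 = 432
Score = (-5)·72 + 3·432 = 936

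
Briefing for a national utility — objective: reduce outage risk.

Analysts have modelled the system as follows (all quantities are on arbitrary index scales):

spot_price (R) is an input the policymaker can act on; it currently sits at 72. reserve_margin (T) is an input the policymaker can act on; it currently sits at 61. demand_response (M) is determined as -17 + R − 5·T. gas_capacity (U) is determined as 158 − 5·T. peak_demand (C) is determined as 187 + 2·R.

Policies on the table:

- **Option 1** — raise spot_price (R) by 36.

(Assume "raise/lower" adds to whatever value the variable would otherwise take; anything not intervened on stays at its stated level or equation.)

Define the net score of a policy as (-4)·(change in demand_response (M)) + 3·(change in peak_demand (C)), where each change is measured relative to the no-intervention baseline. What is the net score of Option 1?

72

Baseline:
  R = 72
  T = 61
  M = -17 + 72 − 5·61 = -250
  C = 187 + 2·72 = 331
Option 1 (R + 36):
  R = 72 + 36 = 108
  T = 61
  M = -17 + 108 − 5·61 = -214
  C = 187 + 2·108 = 403
ΔM = -214 − (-250) = 36; ΔC = 403 − 331 = 72
Score = (-4)·36 + 3·72 = 72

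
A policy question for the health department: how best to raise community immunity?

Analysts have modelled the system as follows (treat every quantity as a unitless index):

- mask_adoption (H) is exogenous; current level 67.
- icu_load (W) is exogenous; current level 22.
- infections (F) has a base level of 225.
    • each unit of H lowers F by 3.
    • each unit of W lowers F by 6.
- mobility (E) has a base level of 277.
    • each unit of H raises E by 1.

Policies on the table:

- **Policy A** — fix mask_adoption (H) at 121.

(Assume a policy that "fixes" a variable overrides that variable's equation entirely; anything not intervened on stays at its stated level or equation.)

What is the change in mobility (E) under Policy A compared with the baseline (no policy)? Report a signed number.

Baseline:
  H = 67
  E = 277 + 67 = 344
Policy A (H := 121):
  H = 121
  E = 277 + 121 = 398
Change in E: 398 − 344 = 54

54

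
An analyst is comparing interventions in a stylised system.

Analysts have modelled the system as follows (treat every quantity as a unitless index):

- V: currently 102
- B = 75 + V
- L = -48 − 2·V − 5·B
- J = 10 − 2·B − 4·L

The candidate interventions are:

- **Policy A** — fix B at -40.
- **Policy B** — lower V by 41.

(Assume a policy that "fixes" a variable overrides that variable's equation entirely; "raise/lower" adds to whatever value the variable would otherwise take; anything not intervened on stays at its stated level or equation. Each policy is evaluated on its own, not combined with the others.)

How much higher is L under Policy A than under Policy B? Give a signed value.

Policy A (B := -40):
  V = 102
  B = -40
  L = -48 − 2·102 − 5·(-40) = -52
Policy B (V − 41):
  V = 102 − 41 = 61
  B = 75 + 61 = 136
  L = -48 − 2·61 − 5·136 = -850
L: -52 − (-850) = 798

798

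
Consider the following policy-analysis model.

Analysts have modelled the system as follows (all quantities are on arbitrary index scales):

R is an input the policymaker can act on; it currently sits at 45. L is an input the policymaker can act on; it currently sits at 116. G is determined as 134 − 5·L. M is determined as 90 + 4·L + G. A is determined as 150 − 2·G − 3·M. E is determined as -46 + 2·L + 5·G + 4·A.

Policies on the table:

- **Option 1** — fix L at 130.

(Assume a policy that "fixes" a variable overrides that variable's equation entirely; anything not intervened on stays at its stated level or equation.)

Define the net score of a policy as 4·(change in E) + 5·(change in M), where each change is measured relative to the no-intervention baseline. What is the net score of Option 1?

1554

Baseline:
  L = 116
  G = 134 − 5·116 = -446
  M = 90 + 4·116 + (-446) = 108
  A = 150 − 2·(-446) − 3·108 = 718
  E = -46 + 2·116 + 5·(-446) + 4·718 = 828
Option 1 (L := 130):
  L = 130
  G = 134 − 5·130 = -516
  M = 90 + 4·130 + (-516) = 94
  A = 150 − 2·(-516) − 3·94 = 900
  E = -46 + 2·130 + 5·(-516) + 4·900 = 1234
ΔE = 1234 − 828 = 406; ΔM = 94 − 108 = -14
Score = 4·406 + 5·(-14) = 1554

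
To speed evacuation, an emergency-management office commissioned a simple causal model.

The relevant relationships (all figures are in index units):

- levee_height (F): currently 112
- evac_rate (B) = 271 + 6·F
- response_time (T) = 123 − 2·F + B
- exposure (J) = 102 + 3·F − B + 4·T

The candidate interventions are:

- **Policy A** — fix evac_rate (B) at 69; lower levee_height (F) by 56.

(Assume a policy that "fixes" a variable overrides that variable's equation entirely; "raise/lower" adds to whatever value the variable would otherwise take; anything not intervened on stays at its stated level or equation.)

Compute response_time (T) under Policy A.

Policy A (B := 69, F − 56):
  F = 112 − 56 = 56
  B = 69
  T = 123 − 2·56 + 69 = 80

80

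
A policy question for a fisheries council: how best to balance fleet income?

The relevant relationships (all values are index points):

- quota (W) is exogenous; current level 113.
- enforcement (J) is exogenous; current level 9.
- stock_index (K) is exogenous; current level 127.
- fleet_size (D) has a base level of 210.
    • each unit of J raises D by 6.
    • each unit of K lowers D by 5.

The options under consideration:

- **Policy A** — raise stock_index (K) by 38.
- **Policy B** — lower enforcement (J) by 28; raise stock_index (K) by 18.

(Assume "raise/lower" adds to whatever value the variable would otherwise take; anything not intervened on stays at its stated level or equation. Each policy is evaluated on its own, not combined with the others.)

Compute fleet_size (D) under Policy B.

Policy B (J − 28, K + 18):
  J = 9 − 28 = -19
  K = 127 + 18 = 145
  D = 210 + 6·(-19) − 5·145 = -629

-629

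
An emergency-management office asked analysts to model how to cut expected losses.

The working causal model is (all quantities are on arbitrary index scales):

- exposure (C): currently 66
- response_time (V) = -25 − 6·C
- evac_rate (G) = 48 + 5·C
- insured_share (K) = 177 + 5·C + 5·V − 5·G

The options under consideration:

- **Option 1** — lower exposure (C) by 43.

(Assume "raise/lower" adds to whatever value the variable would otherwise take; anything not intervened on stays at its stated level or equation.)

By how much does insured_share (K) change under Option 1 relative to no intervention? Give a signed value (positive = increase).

2150

Baseline:
  C = 66
  V = -25 − 6·66 = -421
  G = 48 + 5·66 = 378
  K = 177 + 5·66 + 5·(-421) − 5·378 = -3488
Option 1 (C − 43):
  C = 66 − 43 = 23
  V = -25 − 6·23 = -163
  G = 48 + 5·23 = 163
  K = 177 + 5·23 + 5·(-163) − 5·163 = -1338
Change in K: -1338 − (-3488) = 2150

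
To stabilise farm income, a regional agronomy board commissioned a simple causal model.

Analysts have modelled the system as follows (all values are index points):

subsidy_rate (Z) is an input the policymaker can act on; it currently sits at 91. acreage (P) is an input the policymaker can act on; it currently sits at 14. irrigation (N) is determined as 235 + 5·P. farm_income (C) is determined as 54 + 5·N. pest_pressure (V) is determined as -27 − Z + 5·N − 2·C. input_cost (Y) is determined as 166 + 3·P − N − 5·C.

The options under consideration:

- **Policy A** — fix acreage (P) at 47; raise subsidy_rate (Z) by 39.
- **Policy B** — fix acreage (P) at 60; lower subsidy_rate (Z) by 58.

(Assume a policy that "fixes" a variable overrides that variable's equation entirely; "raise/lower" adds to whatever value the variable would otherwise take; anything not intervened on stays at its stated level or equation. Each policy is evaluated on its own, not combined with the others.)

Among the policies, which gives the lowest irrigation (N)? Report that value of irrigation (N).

470

Policy A (P := 47, Z + 39):
  P = 47
  N = 235 + 5·47 = 470
Policy B (P := 60, Z − 58):
  P = 60
  N = 235 + 5·60 = 535
Comparing — Policy A: N=470, Policy B: N=535. Lowest is 470 (Policy A).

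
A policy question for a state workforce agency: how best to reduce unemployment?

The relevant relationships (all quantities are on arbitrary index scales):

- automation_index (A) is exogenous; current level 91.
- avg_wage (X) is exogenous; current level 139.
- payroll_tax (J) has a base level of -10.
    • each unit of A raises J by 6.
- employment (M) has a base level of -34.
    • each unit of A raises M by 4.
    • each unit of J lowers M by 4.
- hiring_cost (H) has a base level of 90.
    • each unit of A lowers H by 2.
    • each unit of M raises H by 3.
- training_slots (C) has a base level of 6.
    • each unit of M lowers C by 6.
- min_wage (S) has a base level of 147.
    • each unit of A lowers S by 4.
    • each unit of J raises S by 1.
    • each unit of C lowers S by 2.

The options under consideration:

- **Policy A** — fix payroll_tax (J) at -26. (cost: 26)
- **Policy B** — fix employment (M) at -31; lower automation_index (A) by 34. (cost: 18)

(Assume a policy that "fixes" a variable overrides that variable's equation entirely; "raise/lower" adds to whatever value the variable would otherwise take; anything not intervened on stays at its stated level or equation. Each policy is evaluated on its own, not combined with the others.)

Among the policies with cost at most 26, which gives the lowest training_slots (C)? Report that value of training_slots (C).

Policy A (J := -26):
  A = 91
  J = -26
  M = -34 + 4·91 − 4·(-26) = 434
  C = 6 − 6·434 = -2598
Policy B (M := -31, A − 34):
  A = 91 − 34 = 57
  J = -10 + 6·57 = 332
  M = -31
  C = 6 − 6·(-31) = 192
Comparing — Policy A: C=-2598, Policy B: C=192. Lowest is -2598 (Policy A).

-2598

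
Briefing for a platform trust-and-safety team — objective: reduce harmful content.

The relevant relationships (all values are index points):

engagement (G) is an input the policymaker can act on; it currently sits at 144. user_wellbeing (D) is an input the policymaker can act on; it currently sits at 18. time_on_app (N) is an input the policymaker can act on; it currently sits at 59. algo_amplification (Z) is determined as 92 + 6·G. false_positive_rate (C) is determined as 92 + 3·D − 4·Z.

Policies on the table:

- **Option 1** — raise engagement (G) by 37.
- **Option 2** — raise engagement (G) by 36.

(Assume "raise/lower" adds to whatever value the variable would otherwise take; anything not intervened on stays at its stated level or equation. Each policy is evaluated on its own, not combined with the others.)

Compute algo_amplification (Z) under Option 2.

1172

Option 2 (G + 36):
  G = 144 + 36 = 180
  Z = 92 + 6·180 = 1172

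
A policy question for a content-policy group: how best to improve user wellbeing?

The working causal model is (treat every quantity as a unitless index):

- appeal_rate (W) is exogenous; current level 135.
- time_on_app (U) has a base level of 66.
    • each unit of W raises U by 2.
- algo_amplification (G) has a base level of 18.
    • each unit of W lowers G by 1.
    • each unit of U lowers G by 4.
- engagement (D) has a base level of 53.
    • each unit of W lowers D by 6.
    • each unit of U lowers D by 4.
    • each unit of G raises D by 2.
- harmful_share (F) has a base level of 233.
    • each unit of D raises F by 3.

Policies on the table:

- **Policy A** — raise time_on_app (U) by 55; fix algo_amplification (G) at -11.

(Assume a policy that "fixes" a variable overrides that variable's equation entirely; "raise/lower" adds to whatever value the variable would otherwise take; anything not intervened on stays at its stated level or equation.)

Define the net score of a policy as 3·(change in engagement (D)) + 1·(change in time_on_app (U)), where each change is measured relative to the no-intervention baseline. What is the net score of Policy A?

8095

Baseline:
  W = 135
  U = 66 + 2·135 = 336
  G = 18 − 135 − 4·336 = -1461
  D = 53 − 6·135 − 4·336 + 2·(-1461) = -5023
Policy A (U + 55, G := -11):
  W = 135
  U = 66 + 2·135 (+55 from intervention) = 391
  G = -11
  D = 53 − 6·135 − 4·391 + 2·(-11) = -2343
ΔD = -2343 − (-5023) = 2680; ΔU = 391 − 336 = 55
Score = 3·2680 + 1·55 = 8095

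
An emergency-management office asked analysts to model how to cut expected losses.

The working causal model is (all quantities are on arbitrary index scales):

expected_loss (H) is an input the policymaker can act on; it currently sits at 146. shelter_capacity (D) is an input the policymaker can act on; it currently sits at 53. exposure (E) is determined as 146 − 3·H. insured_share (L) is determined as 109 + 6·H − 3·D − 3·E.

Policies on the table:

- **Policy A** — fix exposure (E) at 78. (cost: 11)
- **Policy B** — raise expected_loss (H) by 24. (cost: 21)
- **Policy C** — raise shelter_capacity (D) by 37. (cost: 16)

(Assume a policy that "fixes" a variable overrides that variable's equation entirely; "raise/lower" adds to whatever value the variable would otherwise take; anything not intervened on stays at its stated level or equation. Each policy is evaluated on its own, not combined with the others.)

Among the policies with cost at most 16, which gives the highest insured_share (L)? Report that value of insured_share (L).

1591

Policy A (E := 78):
  H = 146
  D = 53
  E = 78
  L = 109 + 6·146 − 3·53 − 3·78 = 592
Policy C (D + 37):
  H = 146
  D = 53 + 37 = 90
  E = 146 − 3·146 = -292
  L = 109 + 6·146 − 3·90 − 3·(-292) = 1591
Comparing — Policy A: L=592, Policy C: L=1591. Highest is 1591 (Policy C).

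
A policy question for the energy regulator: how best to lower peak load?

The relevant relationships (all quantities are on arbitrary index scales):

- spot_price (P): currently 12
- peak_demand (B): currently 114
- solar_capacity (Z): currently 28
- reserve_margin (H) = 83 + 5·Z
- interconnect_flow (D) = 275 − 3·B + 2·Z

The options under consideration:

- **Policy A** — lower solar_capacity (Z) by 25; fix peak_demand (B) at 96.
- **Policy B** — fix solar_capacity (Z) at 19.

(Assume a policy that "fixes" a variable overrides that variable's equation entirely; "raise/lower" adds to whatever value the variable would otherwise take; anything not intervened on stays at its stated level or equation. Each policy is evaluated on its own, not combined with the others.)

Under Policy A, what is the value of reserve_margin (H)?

98

Policy A (Z − 25, B := 96):
  Z = 28 − 25 = 3
  H = 83 + 5·3 = 98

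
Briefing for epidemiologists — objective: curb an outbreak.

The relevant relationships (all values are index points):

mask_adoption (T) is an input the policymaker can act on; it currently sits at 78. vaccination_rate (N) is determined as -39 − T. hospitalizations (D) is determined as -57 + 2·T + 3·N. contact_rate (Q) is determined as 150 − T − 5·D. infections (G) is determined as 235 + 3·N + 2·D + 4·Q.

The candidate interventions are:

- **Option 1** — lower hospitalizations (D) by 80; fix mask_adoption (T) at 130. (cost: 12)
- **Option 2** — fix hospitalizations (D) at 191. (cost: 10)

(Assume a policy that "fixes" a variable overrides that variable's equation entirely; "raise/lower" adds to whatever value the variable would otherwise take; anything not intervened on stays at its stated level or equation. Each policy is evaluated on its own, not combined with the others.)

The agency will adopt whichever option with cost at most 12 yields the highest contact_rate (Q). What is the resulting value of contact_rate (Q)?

Option 1 (D − 80, T := 130):
  T = 130
  N = -39 − 130 = -169
  D = -57 + 2·130 + 3·(-169) (−80 from intervention) = -384
  Q = 150 − 130 − 5·(-384) = 1940
Option 2 (D := 191):
  T = 78
  N = -39 − 78 = -117
  D = 191
  Q = 150 − 78 − 5·191 = -883
Comparing — Option 1: Q=1940, Option 2: Q=-883. Highest is 1940 (Option 1).

1940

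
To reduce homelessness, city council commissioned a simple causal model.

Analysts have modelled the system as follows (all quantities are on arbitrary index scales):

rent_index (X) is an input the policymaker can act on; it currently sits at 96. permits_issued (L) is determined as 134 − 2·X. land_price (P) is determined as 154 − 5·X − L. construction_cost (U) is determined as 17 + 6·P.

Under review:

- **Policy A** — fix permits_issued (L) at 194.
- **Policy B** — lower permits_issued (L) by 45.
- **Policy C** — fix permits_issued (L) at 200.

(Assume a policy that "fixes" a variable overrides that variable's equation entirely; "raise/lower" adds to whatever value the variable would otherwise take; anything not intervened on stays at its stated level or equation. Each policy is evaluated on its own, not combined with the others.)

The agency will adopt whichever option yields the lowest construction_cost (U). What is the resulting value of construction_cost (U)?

Policy A (L := 194):
  X = 96
  L = 194
  P = 154 − 5·96 − 194 = -520
  U = 17 + 6·(-520) = -3103
Policy B (L − 45):
  X = 96
  L = 134 − 2·96 (−45 from intervention) = -103
  P = 154 − 5·96 − (-103) = -223
  U = 17 + 6·(-223) = -1321
Policy C (L := 200):
  X = 96
  L = 200
  P = 154 − 5·96 − 200 = -526
  U = 17 + 6·(-526) = -3139
Comparing — Policy A: U=-3103, Policy B: U=-1321, Policy C: U=-3139. Lowest is -3139 (Policy C).

-3139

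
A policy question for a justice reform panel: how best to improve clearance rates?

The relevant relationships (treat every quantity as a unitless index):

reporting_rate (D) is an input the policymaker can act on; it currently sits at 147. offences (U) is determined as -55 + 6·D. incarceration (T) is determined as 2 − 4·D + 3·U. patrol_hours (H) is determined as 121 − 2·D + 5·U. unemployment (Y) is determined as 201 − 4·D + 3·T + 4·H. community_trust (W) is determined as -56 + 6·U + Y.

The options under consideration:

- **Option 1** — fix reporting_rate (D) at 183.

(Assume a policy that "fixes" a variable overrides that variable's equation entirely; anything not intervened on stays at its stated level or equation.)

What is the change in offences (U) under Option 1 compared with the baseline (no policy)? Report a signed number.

Baseline:
  D = 147
  U = -55 + 6·147 = 827
Option 1 (D := 183):
  D = 183
  U = -55 + 6·183 = 1043
Change in U: 1043 − 827 = 216

216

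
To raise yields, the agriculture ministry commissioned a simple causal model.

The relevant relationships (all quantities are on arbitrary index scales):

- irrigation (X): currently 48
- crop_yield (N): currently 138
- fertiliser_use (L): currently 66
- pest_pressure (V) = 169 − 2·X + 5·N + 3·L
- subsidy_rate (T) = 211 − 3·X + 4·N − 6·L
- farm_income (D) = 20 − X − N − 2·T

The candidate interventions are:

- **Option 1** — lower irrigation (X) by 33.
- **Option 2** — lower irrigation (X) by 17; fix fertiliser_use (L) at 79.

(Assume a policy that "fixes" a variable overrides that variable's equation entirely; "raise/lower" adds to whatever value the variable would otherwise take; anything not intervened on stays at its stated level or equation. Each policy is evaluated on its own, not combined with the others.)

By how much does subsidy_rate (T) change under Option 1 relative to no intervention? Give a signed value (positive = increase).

Baseline:
  X = 48
  N = 138
  L = 66
  T = 211 − 3·48 + 4·138 − 6·66 = 223
Option 1 (X − 33):
  X = 48 − 33 = 15
  N = 138
  L = 66
  T = 211 − 3·15 + 4·138 − 6·66 = 322
Change in T: 322 − 223 = 99

99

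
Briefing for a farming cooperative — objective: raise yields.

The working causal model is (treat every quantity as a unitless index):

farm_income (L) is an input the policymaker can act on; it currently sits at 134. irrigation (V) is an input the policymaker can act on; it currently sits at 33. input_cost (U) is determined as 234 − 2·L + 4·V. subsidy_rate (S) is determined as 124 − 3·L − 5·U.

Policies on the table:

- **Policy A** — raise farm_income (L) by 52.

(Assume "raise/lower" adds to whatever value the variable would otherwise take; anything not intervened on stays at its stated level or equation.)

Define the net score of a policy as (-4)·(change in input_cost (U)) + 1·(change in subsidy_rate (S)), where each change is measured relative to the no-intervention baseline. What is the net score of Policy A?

780

Baseline:
  L = 134
  V = 33
  U = 234 − 2·134 + 4·33 = 98
  S = 124 − 3·134 − 5·98 = -768
Policy A (L + 52):
  L = 134 + 52 = 186
  V = 33
  U = 234 − 2·186 + 4·33 = -6
  S = 124 − 3·186 − 5·(-6) = -404
ΔU = -6 − 98 = -104; ΔS = -404 − (-768) = 364
Score = (-4)·(-104) + 1·364 = 780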